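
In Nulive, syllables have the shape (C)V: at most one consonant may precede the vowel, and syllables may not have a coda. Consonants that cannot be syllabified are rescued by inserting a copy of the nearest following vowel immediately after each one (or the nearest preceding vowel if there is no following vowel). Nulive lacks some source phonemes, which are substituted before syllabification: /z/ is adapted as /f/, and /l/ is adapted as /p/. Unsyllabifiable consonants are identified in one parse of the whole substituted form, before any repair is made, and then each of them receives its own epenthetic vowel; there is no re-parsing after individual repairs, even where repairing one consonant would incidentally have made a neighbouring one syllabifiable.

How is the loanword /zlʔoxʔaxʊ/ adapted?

fopoʔoxaʔaxʊ

Substitution: /z/ → /f/, /l/ → /p/, giving /fpʔoxʔaxʊ/.
Under (C)V, the unsyllabifiable consonants are /f/, /p/, /x/ (no codas are permitted; onsets are limited to one consonant).
Inserting the epenthetic vowel yields /f/ → /fo/, /p/ → /po/, /x/ → /xa/.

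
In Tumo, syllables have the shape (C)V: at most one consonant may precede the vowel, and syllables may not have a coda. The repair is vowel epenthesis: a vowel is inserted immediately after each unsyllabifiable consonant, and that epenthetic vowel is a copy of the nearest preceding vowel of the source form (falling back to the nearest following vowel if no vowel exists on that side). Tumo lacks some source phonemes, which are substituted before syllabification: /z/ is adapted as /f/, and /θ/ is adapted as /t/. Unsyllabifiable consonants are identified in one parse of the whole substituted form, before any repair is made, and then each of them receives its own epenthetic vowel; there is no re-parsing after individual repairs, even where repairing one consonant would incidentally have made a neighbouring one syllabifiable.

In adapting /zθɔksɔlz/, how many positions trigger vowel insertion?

4

After substitution the input is /ftɔksɔlf/.
The unsyllabifiable consonants are /f/, /k/, /l/, /f/; each receives one epenthetic vowel.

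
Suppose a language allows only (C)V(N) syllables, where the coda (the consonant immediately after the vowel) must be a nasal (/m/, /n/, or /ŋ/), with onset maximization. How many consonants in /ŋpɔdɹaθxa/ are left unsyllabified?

Under (C)V(N), the unsyllabifiable consonants are /ŋ/, /d/, /θ/ (only a nasal (/m/, /n/, or /ŋ/) is licensed in coda position; onsets are limited to one consonant).

3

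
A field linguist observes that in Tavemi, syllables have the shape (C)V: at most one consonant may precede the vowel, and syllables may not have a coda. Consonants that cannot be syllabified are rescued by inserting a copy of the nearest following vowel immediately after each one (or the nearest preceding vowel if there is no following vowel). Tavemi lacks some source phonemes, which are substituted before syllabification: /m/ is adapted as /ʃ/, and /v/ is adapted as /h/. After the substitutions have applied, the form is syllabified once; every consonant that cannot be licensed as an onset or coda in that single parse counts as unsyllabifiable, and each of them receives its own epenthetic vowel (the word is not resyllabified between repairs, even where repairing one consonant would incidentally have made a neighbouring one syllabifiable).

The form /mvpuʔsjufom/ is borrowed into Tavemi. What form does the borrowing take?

Substitution: /m/ → /ʃ/, /v/ → /h/, giving /ʃhpuʔsjufoʃ/.
The consonants /ʃ/, /h/, /ʔ/, /s/, /ʃ/ cannot be parsed into a legal (C)V syllable (no codas are permitted; onsets are limited to one consonant).
Epenthesis after each stranded consonant: /ʃ/ → /ʃu/, /h/ → /hu/, /ʔ/ → /ʔu/, /s/ → /su/, /ʃ/ → /ʃo/.

ʃuhupuʔusujufoʃo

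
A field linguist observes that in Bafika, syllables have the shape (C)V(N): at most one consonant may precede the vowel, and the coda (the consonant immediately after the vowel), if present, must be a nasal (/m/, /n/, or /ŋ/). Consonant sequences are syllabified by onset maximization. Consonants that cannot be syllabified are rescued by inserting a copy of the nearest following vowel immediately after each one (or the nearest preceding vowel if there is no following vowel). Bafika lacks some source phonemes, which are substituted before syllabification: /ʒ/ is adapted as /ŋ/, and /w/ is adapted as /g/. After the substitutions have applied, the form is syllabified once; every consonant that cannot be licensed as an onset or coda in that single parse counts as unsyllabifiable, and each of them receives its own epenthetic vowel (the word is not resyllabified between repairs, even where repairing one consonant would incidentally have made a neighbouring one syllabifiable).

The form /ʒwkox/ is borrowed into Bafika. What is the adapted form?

Substitution: /ʒ/ → /ŋ/, /w/ → /g/, giving /ŋgkox/.
Syllabifying with onset maximization leaves /ŋ/, /g/, /x/ stranded (only a nasal (/m/, /n/, or /ŋ/) is licensed in coda position; onsets are limited to one consonant).
Inserting the epenthetic vowel yields /ŋ/ → /ŋo/, /g/ → /go/, /x/ → /xo/.

ŋogokoxo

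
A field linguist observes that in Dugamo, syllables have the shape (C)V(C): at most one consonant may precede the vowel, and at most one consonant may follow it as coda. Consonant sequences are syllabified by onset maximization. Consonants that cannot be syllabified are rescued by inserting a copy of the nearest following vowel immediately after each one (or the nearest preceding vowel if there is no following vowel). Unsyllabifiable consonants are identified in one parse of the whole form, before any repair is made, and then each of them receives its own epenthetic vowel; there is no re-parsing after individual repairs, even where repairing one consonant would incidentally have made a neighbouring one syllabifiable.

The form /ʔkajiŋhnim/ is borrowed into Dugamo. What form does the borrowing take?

Under (C)V(C), the unsyllabifiable consonants are /ʔ/, /h/ (at most one coda consonant is licensed; onsets are limited to one consonant).
Epenthesis after each stranded consonant: /ʔ/ → /ʔa/, /h/ → /hi/.

ʔakajiŋhinim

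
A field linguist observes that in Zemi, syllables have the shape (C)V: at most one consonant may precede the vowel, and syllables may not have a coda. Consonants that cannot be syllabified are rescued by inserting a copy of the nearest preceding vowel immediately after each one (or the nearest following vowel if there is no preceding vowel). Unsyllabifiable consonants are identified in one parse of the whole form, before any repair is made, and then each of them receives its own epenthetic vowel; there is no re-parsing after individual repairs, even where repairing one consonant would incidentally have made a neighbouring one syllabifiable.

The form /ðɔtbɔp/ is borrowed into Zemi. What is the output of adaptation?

Syllabifying with onset maximization leaves /t/, /p/ stranded (no codas are permitted; onsets are limited to one consonant).
Each unlicensed consonant becomes the onset of a new syllable: /t/ → /tɔ/, /p/ → /pɔ/.

ðɔtɔbɔpɔ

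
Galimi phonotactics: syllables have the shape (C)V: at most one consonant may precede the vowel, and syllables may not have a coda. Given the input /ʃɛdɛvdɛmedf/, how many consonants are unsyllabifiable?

3

Syllabifying with onset maximization leaves /v/, /d/, /f/ stranded (no codas are permitted; onsets are limited to one consonant).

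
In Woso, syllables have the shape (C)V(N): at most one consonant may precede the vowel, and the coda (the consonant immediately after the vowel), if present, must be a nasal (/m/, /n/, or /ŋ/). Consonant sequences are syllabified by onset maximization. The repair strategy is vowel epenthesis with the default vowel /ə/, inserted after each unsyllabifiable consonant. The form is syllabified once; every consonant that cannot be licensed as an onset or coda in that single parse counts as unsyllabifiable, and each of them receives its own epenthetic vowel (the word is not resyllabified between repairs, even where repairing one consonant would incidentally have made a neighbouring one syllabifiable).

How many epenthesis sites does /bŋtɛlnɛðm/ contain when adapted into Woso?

5

The unsyllabifiable consonants are /b/, /ŋ/, /l/, /ð/, /m/; each receives one epenthetic vowel.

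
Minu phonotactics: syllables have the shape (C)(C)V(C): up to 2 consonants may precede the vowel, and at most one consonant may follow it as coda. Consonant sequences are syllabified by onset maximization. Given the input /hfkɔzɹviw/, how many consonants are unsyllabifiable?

1

Under (C)(C)V(C), the unsyllabifiable consonants are /h/ (at most one coda consonant is licensed; onsets may contain at most 2 consonants).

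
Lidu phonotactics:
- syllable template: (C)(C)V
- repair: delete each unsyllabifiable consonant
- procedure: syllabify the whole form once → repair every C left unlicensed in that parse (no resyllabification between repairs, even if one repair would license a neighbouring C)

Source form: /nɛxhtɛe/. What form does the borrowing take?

nɛhtɛe

Syllabifying with onset maximization leaves /x/ stranded (no codas are permitted; onsets may contain at most 2 consonants).
Each unlicensed consonant is deleted: /x/.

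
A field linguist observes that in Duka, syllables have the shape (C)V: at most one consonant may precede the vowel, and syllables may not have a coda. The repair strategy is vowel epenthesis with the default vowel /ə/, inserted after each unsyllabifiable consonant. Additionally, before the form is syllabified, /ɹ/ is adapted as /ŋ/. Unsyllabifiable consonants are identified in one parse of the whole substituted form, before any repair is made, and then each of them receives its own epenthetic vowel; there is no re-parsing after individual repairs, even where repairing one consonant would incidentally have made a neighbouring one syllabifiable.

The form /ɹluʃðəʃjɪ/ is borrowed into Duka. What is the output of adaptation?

ŋəluʃəðəʃəjɪ

Substitution: /ɹ/ → /ŋ/, giving /ŋluʃðəʃjɪ/.
The consonants /ŋ/, /ʃ/, /ʃ/ cannot be parsed into a legal (C)V syllable (no codas are permitted; onsets are limited to one consonant).
Inserting the epenthetic vowel yields /ŋ/ → /ŋə/, /ʃ/ → /ʃə/, /ʃ/ → /ʃə/.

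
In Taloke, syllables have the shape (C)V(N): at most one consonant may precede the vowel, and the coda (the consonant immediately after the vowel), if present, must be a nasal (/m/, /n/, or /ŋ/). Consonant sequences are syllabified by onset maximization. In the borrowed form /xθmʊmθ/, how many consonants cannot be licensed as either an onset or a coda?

3

The consonants /x/, /θ/, /θ/ cannot be parsed into a legal (C)V(N) syllable (only a nasal (/m/, /n/, or /ŋ/) is licensed in coda position; onsets are limited to one consonant).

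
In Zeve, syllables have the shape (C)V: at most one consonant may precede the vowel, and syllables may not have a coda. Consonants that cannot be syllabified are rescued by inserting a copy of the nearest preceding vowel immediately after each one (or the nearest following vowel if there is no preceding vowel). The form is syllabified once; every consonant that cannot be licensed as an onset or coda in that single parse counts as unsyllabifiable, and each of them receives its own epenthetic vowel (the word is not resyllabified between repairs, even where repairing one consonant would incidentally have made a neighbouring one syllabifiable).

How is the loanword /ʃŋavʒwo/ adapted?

ʃaŋavaʒawo

The consonants /ʃ/, /v/, /ʒ/ cannot be parsed into a legal (C)V syllable (no codas are permitted; onsets are limited to one consonant).
Each unlicensed consonant becomes the onset of a new syllable: /ʃ/ → /ʃa/, /v/ → /va/, /ʒ/ → /ʒa/.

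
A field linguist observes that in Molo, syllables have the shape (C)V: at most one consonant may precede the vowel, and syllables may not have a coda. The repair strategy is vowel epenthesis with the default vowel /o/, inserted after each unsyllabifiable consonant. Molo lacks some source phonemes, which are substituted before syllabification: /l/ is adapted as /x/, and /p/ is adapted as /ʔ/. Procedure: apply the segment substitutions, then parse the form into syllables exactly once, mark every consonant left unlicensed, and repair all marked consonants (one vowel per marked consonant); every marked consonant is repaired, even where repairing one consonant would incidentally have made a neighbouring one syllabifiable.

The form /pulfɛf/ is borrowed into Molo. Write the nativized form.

Substitution: /p/ → /ʔ/, /l/ → /x/, giving /ʔuxfɛf/.
The consonants /x/, /f/ cannot be parsed into a legal (C)V syllable (no codas are permitted; onsets are limited to one consonant).
Each unlicensed consonant becomes the onset of a new syllable: /x/ → /xo/, /f/ → /fo/.

ʔuxofɛfo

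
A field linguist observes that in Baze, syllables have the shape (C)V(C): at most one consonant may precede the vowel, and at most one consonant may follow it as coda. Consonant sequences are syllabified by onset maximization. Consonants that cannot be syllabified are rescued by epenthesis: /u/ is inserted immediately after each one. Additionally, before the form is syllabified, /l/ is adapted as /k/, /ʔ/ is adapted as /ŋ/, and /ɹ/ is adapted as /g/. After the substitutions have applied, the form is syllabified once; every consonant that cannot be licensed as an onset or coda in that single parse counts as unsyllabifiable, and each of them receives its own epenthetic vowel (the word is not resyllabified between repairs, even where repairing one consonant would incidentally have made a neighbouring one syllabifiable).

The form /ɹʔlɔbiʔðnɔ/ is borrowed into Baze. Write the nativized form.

Substitution: /ɹ/ → /g/, /ʔ/ → /ŋ/, /l/ → /k/, giving /gŋkɔbiŋðnɔ/.
The consonants /g/, /ŋ/, /ð/ cannot be parsed into a legal (C)V(C) syllable (at most one coda consonant is licensed; onsets are limited to one consonant).
Each unlicensed consonant becomes the onset of a new syllable: /g/ → /gu/, /ŋ/ → /ŋu/, /ð/ → /ðu/.

guŋukɔbiŋðunɔ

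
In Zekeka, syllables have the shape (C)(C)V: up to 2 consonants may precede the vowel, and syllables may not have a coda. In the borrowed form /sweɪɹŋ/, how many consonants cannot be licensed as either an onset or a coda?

2

The consonants /ɹ/, /ŋ/ cannot be parsed into a legal (C)(C)V syllable (no codas are permitted; onsets may contain at most 2 consonants).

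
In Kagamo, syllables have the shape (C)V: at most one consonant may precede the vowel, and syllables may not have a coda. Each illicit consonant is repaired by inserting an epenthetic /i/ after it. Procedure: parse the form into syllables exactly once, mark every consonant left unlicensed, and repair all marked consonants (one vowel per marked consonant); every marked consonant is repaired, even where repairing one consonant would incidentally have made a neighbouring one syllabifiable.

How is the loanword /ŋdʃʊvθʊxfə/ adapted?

The consonants /ŋ/, /d/, /v/, /x/ cannot be parsed into a legal (C)V syllable (no codas are permitted; onsets are limited to one consonant).
Each unlicensed consonant becomes the onset of a new syllable: /ŋ/ → /ŋi/, /d/ → /di/, /v/ → /vi/, /x/ → /xi/.

ŋidiʃʊviθʊxifə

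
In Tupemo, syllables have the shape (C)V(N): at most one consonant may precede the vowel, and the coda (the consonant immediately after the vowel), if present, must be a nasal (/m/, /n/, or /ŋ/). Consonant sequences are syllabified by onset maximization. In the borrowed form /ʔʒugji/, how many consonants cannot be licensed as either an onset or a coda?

2

Under (C)V(N), the unsyllabifiable consonants are /ʔ/, /g/ (only a nasal (/m/, /n/, or /ŋ/) is licensed in coda position; onsets are limited to one consonant).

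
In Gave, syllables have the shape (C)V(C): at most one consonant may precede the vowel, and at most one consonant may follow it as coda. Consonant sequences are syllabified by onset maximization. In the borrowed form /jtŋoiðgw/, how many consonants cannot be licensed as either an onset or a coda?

4

Syllabifying with onset maximization leaves /j/, /t/, /g/, /w/ stranded (at most one coda consonant is licensed; onsets are limited to one consonant).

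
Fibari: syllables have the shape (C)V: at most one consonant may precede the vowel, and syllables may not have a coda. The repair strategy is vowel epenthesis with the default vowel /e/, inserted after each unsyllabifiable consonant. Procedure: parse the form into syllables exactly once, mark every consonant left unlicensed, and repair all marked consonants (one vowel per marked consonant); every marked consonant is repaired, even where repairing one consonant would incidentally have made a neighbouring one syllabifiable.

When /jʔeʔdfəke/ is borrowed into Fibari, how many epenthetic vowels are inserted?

The unsyllabifiable consonants are /j/, /ʔ/, /d/; each receives one epenthetic vowel.

3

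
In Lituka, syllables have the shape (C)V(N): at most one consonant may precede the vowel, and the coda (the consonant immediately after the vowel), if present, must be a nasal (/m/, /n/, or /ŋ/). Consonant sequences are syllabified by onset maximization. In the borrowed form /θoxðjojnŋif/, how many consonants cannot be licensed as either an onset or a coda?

5

Under (C)V(N), the unsyllabifiable consonants are /x/, /ð/, /j/, /n/, /f/ (only a nasal (/m/, /n/, or /ŋ/) is licensed in coda position; onsets are limited to one consonant).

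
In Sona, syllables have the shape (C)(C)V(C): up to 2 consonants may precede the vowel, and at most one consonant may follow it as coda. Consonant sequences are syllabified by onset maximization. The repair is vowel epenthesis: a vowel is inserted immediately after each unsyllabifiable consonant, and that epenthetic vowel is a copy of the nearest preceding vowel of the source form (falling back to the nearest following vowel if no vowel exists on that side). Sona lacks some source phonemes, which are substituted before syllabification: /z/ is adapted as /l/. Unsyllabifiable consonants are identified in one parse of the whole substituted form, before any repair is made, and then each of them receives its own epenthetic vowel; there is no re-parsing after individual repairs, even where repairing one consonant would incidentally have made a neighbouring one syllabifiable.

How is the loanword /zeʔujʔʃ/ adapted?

leʔujʔuʃu

Substitution: /z/ → /l/, giving /leʔujʔʃ/.
Under (C)(C)V(C), the unsyllabifiable consonants are /ʔ/, /ʃ/ (at most one coda consonant is licensed; onsets may contain at most 2 consonants).
Epenthesis after each stranded consonant: /ʔ/ → /ʔu/, /ʃ/ → /ʃu/.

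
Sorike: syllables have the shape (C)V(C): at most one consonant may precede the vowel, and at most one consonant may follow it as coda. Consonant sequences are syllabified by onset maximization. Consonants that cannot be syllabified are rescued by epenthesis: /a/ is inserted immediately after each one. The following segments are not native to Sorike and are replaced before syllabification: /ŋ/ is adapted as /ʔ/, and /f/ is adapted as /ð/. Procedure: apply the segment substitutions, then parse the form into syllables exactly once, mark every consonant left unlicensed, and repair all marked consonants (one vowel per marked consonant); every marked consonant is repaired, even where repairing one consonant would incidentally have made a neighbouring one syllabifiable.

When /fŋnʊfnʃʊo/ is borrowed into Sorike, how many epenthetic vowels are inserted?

After substitution the input is /ðʔnʊðnʃʊo/.
The unsyllabifiable consonants are /ð/, /ʔ/, /n/; each receives one epenthetic vowel.

3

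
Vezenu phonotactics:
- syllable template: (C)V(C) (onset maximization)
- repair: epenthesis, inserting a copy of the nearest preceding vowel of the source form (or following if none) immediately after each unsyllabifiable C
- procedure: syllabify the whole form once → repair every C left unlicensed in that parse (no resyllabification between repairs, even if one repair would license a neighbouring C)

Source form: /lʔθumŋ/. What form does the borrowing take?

luʔuθumŋu

The consonants /l/, /ʔ/, /ŋ/ cannot be parsed into a legal (C)V(C) syllable (at most one coda consonant is licensed; onsets are limited to one consonant).
Inserting the epenthetic vowel yields /l/ → /lu/, /ʔ/ → /ʔu/, /ŋ/ → /ŋu/.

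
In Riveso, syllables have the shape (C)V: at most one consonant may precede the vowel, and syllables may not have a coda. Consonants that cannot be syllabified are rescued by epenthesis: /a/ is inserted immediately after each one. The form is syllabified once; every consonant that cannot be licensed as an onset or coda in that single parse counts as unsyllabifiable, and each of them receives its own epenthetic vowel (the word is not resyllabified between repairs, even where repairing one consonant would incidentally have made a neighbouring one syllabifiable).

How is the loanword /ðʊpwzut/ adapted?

ðʊpawazuta

The consonants /p/, /w/, /t/ cannot be parsed into a legal (C)V syllable (no codas are permitted; onsets are limited to one consonant).
Inserting the epenthetic vowel yields /p/ → /pa/, /w/ → /wa/, /t/ → /ta/.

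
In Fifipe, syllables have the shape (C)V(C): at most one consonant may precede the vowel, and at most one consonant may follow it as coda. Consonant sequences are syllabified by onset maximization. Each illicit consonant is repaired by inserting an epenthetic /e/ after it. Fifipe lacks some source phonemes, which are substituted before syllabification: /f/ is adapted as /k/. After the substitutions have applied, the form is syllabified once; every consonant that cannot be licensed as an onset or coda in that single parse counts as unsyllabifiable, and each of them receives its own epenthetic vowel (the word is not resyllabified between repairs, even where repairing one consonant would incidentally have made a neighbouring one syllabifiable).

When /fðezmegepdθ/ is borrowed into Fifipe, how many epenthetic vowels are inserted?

3

After substitution the input is /kðezmegepdθ/.
The unsyllabifiable consonants are /k/, /d/, /θ/; each receives one epenthetic vowel.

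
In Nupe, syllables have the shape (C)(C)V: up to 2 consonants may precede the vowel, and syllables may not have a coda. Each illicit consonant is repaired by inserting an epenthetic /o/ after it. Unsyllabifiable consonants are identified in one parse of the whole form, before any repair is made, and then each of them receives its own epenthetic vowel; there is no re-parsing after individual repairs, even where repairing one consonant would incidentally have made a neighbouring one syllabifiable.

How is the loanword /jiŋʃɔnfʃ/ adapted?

The consonants /n/, /f/, /ʃ/ cannot be parsed into a legal (C)(C)V syllable (no codas are permitted; onsets may contain at most 2 consonants).
Inserting the epenthetic vowel yields /n/ → /no/, /f/ → /fo/, /ʃ/ → /ʃo/.

jiŋʃɔnofoʃo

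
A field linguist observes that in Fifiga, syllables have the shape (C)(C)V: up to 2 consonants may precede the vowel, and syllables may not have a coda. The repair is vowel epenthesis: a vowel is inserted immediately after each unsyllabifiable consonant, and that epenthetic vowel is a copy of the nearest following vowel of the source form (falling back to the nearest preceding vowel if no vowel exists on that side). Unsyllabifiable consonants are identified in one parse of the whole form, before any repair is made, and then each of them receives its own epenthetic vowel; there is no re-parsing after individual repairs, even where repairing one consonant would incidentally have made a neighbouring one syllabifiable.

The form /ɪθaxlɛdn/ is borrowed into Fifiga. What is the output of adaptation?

Under (C)(C)V, the unsyllabifiable consonants are /d/, /n/ (no codas are permitted; onsets may contain at most 2 consonants).
Inserting the epenthetic vowel yields /d/ → /dɛ/, /n/ → /nɛ/.

ɪθaxlɛdɛnɛ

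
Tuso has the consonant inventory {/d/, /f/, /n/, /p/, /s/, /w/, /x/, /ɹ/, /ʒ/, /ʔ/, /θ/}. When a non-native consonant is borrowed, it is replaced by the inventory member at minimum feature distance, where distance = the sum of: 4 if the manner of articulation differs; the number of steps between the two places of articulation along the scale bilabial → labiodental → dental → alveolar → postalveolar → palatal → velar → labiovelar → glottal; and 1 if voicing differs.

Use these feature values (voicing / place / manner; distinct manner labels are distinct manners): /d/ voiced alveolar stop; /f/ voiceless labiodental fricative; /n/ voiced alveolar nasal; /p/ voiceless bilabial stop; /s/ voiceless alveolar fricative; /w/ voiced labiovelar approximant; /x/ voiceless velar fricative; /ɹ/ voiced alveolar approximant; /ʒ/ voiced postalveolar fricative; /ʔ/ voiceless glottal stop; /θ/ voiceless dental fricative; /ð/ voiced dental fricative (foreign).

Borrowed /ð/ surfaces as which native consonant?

θ

/θ/ is closest: same manner (fricative), place distance 0 (dental→dental), voicing differs (+1); total 1. Next closest is /f/ at distance 2.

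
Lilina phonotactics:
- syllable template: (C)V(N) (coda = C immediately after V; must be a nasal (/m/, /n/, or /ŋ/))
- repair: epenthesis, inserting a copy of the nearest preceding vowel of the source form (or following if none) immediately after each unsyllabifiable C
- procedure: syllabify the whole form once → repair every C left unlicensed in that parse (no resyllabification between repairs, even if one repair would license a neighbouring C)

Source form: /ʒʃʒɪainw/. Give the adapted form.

Syllabifying with onset maximization leaves /ʒ/, /ʃ/, /w/ stranded (only a nasal (/m/, /n/, or /ŋ/) is licensed in coda position; onsets are limited to one consonant).
Inserting the epenthetic vowel yields /ʒ/ → /ʒɪ/, /ʃ/ → /ʃɪ/, /w/ → /wi/.

ʒɪʃɪʒɪainwi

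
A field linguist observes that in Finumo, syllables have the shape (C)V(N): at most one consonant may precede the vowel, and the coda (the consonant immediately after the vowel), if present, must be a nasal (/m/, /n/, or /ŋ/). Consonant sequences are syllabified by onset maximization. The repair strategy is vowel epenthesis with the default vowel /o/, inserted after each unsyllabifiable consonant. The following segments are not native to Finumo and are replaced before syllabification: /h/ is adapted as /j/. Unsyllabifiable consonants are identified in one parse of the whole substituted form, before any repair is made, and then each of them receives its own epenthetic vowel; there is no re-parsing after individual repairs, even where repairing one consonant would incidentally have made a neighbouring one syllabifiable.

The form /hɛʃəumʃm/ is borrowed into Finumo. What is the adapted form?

jɛʃəumʃomo

Substitution: /h/ → /j/, giving /jɛʃəumʃm/.
Under (C)V(N), the unsyllabifiable consonants are /ʃ/, /m/ (only a nasal (/m/, /n/, or /ŋ/) is licensed in coda position; onsets are limited to one consonant).
Each unlicensed consonant becomes the onset of a new syllable: /ʃ/ → /ʃo/, /m/ → /mo/.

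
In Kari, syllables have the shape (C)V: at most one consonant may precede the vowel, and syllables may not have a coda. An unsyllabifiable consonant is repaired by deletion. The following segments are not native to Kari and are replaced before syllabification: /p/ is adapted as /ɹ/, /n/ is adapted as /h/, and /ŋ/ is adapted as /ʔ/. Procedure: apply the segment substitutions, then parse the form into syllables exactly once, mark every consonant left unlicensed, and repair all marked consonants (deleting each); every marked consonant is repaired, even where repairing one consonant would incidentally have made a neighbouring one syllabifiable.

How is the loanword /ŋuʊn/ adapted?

Substitution: /ŋ/ → /ʔ/, /n/ → /h/, giving /ʔuʊh/.
Syllabifying with onset maximization leaves /h/ stranded (no codas are permitted; onsets are limited to one consonant).
Each unlicensed consonant is deleted: /h/.

ʔuʊ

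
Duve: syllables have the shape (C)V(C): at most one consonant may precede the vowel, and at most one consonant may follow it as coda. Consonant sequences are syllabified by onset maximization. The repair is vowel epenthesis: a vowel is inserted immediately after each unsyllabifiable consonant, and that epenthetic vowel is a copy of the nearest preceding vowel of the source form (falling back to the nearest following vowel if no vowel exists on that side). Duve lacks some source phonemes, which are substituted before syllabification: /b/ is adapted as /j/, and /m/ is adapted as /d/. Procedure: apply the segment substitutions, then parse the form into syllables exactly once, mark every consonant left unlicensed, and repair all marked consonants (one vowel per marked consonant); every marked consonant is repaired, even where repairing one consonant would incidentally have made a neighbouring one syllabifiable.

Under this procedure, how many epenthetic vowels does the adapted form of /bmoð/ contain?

1

After substitution the input is /jdoð/.
The unsyllabifiable consonants are /j/; each receives one epenthetic vowel.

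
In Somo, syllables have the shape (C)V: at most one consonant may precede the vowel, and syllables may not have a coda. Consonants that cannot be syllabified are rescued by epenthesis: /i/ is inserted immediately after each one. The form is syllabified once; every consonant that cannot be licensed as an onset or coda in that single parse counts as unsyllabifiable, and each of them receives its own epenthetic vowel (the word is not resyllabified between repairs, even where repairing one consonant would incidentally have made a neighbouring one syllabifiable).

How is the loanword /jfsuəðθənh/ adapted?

jifisuəðiθənihi

Syllabifying with onset maximization leaves /j/, /f/, /ð/, /n/, /h/ stranded (no codas are permitted; onsets are limited to one consonant).
Each unlicensed consonant becomes the onset of a new syllable: /j/ → /ji/, /f/ → /fi/, /ð/ → /ði/, /n/ → /ni/, /h/ → /hi/.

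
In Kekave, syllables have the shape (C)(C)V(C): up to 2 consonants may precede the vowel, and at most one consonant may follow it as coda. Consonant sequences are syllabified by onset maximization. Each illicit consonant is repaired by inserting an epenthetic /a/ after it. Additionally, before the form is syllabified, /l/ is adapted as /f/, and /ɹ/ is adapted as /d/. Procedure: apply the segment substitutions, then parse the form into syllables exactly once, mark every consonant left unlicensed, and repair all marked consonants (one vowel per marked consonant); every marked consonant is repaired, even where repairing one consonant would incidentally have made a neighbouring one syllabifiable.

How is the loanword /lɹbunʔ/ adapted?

Substitution: /l/ → /f/, /ɹ/ → /d/, giving /fdbunʔ/.
Under (C)(C)V(C), the unsyllabifiable consonants are /f/, /ʔ/ (at most one coda consonant is licensed; onsets may contain at most 2 consonants).
Each unlicensed consonant becomes the onset of a new syllable: /f/ → /fa/, /ʔ/ → /ʔa/.

fadbunʔa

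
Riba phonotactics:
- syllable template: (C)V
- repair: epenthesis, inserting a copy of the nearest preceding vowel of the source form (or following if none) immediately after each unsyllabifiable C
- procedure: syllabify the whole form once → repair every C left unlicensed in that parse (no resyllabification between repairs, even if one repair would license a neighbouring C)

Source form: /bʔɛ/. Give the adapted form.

bɛʔɛ

Syllabifying with onset maximization leaves /b/ stranded (no codas are permitted; onsets are limited to one consonant).
Epenthesis after each stranded consonant: /b/ → /bɛ/.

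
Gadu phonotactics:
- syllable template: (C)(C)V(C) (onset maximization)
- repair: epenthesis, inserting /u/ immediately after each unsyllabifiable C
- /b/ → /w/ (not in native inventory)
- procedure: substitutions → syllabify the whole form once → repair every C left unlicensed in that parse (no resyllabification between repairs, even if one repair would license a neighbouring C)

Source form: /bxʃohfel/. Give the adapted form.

Substitution: /b/ → /w/, giving /wxʃohfel/.
The consonants /w/ cannot be parsed into a legal (C)(C)V(C) syllable (at most one coda consonant is licensed; onsets may contain at most 2 consonants).
Each unlicensed consonant becomes the onset of a new syllable: /w/ → /wu/.

wuxʃohfel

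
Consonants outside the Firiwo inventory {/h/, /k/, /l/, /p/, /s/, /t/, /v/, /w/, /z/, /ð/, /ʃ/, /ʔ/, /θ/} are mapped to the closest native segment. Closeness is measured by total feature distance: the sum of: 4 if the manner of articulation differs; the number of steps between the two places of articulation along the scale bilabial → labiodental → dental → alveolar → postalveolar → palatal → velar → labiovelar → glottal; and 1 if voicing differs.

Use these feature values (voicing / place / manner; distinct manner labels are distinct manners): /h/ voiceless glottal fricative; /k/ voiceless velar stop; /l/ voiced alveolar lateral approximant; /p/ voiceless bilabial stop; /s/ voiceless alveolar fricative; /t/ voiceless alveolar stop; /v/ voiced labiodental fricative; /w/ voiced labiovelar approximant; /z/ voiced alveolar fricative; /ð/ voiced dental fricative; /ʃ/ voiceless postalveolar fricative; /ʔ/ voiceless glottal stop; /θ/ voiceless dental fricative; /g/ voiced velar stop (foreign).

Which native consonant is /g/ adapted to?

/k/ is closest: same manner (stop), place distance 0 (velar→velar), voicing differs (+1); total 1. Next closest is /ʔ/ at distance 3.

k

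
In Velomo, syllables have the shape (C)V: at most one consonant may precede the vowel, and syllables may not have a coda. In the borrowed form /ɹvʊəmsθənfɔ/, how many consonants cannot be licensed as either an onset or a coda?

4

The consonants /ɹ/, /m/, /s/, /n/ cannot be parsed into a legal (C)V syllable (no codas are permitted; onsets are limited to one consonant).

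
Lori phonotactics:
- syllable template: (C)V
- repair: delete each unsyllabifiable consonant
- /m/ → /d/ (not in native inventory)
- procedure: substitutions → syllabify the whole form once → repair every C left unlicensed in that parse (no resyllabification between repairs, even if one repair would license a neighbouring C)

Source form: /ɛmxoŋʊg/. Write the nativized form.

ɛxoŋʊ

Substitution: /m/ → /d/, giving /ɛdxoŋʊg/.
The consonants /d/, /g/ cannot be parsed into a legal (C)V syllable (no codas are permitted; onsets are limited to one consonant).
Deletion applies to /d/, /g/.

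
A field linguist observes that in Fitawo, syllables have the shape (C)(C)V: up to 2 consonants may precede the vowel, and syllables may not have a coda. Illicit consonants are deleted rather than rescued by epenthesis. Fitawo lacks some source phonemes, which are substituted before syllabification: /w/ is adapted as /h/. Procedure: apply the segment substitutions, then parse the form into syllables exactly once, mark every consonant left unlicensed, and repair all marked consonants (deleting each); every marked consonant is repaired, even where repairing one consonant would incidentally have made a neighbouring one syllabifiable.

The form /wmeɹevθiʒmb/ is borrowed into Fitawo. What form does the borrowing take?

hmeɹevθi

Substitution: /w/ → /h/, giving /hmeɹevθiʒmb/.
Under (C)(C)V, the unsyllabifiable consonants are /ʒ/, /m/, /b/ (no codas are permitted; onsets may contain at most 2 consonants).
Each unlicensed consonant is deleted: /ʒ/, /m/, /b/.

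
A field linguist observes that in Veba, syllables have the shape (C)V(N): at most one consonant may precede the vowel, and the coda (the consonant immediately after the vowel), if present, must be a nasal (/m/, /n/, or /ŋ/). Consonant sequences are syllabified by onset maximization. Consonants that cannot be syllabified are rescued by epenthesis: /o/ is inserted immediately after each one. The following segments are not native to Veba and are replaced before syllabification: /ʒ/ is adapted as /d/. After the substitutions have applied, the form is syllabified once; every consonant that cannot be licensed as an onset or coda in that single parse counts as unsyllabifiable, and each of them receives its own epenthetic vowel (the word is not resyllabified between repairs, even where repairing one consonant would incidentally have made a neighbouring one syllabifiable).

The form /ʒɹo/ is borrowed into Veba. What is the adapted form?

doɹo

Substitution: /ʒ/ → /d/, giving /dɹo/.
Under (C)V(N), the unsyllabifiable consonants are /d/ (only a nasal (/m/, /n/, or /ŋ/) is licensed in coda position; onsets are limited to one consonant).
Each unlicensed consonant becomes the onset of a new syllable: /d/ → /do/.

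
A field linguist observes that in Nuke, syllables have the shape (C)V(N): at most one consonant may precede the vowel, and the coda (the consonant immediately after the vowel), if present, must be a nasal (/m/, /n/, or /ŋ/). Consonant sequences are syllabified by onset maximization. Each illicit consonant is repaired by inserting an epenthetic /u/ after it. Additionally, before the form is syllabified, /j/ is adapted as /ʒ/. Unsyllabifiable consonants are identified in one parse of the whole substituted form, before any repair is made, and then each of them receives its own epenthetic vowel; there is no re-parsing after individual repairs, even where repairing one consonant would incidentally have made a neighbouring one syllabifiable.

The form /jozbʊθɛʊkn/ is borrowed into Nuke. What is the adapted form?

Substitution: /j/ → /ʒ/, giving /ʒozbʊθɛʊkn/.
Syllabifying with onset maximization leaves /z/, /k/, /n/ stranded (only a nasal (/m/, /n/, or /ŋ/) is licensed in coda position; onsets are limited to one consonant).
Epenthesis after each stranded consonant: /z/ → /zu/, /k/ → /ku/, /n/ → /nu/.

ʒozubʊθɛʊkunu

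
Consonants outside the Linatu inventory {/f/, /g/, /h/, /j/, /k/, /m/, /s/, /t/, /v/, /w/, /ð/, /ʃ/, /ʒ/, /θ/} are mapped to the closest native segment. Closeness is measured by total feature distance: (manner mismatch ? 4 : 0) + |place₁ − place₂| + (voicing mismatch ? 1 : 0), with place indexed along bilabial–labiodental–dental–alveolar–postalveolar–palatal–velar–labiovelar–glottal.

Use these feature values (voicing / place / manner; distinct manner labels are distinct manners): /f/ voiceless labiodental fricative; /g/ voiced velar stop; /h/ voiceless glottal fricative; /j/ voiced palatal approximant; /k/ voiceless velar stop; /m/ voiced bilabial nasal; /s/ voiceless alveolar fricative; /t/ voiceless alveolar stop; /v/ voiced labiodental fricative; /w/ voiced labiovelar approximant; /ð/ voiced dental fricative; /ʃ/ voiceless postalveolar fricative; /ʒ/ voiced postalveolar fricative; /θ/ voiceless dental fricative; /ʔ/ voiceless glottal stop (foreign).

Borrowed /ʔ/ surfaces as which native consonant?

/k/ is closest: same manner (stop), place distance 2 (glottal→velar), same voicing; total 2. Next closest is /g/ at distance 3.

k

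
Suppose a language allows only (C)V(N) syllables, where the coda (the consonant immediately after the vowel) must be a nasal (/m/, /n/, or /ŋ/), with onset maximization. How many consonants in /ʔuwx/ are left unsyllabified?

2

Syllabifying with onset maximization leaves /w/, /x/ stranded (only a nasal (/m/, /n/, or /ŋ/) is licensed in coda position; onsets are limited to one consonant).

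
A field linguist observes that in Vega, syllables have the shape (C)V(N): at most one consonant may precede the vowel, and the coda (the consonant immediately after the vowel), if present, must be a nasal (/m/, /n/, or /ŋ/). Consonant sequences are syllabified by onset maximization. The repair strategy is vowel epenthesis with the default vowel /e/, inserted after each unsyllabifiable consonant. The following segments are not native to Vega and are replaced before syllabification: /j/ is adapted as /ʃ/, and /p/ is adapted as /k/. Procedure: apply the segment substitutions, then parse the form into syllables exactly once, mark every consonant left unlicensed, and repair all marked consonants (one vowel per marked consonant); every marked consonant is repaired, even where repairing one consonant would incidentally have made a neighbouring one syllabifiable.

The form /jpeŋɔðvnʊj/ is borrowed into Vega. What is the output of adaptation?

Substitution: /j/ → /ʃ/, /p/ → /k/, giving /ʃkeŋɔðvnʊʃ/.
The consonants /ʃ/, /ð/, /v/, /ʃ/ cannot be parsed into a legal (C)V(N) syllable (only a nasal (/m/, /n/, or /ŋ/) is licensed in coda position; onsets are limited to one consonant).
Each unlicensed consonant becomes the onset of a new syllable: /ʃ/ → /ʃe/, /ð/ → /ðe/, /v/ → /ve/, /ʃ/ → /ʃe/.

ʃekeŋɔðevenʊʃe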